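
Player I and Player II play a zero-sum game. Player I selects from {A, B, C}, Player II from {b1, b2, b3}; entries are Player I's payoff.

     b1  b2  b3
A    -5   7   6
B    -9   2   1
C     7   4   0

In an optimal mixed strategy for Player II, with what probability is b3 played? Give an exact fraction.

Row minima: A → -5, B → -9, C → 0; maximin = 0.
Column maxima: b1 → 7, b2 → 7, b3 → 6; minimax = 6.
0 ≠ 6, so there is no saddle point; optimal play is mixed.
B is strictly dominated by A, so Player I never plays it.
b2 is strictly dominated by b3 (it gives Player I strictly more in every row), so Player II never plays it.
On the remaining 2×2 (A, C vs b1, b3):
Let Player I play A with probability p. Expected payoff against b1: (-5)p + 7(1−p) = −12p + 7; against b3: 6p + 0(1−p) = 6p.
Setting these equal: −12p + 7 = 6p ⇒ −18p = -7 ⇒ p = 7/18, and the value is (-12)·(7/18) + 7 = 7/3.
For Player II: with q = P(b1), equating A's and C's payoffs gives −11q + 6 = 7q ⇒ q = 1/3.

2/3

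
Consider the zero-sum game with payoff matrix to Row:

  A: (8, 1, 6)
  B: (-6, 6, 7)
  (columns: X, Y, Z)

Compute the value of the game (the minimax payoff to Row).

Row minima: A → 1, B → -6; maximin = 1.
Column maxima: X → 8, Y → 6, Z → 7; minimax = 6.
1 ≠ 6, so there is no saddle point; optimal play is mixed.
Z is strictly dominated by Y (it gives Row strictly more in every row), so Column never plays it.
On the remaining 2×2 (A, B vs X, Y):
Let Row play A with probability p. Expected payoff against X: 8p + (-6)(1−p) = 14p − 6; against Y: 1p + 6(1−p) = −5p + 6.
Setting these equal: 14p − 6 = −5p + 6 ⇒ 19p = 12 ⇒ p = 12/19, and the value is (14)·(12/19) − 6 = 54/19.
For Column: with q = P(X), equating A's and B's payoffs gives 7q + 1 = −12q + 6 ⇒ q = 5/19.

54/19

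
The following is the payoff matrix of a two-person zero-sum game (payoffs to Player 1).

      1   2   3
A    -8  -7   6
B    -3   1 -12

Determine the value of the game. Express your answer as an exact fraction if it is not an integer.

-114/23

Row minima: A → -8, B → -12; maximin = -8.
Column maxima: 1 → -3, 2 → 1, 3 → 6; minimax = -3.
-8 ≠ -3, so there is no saddle point; optimal play is mixed.
2 is strictly dominated by 1 (it gives Player 1 strictly more in every row), so Player 2 never plays it.
On the remaining 2×2 (A, B vs 1, 3):
Let Player 1 play A with probability p. Expected payoff against 1: (-8)p + (-3)(1−p) = −5p − 3; against 3: 6p + (-12)(1−p) = 18p − 12.
Setting these equal: −5p − 3 = 18p − 12 ⇒ −23p = -9 ⇒ p = 9/23, and the value is (-5)·(9/23) − 3 = -114/23.
For Player 2: with q = P(1), equating A's and B's payoffs gives −14q + 6 = 9q − 12 ⇒ q = 18/23.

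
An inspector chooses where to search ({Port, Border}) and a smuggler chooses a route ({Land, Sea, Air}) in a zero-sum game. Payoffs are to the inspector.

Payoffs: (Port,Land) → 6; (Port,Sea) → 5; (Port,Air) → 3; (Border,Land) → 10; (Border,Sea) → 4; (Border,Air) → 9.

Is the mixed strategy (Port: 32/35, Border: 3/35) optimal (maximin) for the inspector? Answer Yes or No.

Against Land this mix gives (32/35)·6 + (3/35)·10 = 222/35.
Against Sea this mix gives (32/35)·5 + (3/35)·4 = 172/35.
Against Air this mix gives (32/35)·3 + (3/35)·9 = 123/35.
The smuggler will play Air, holding the inspector to 123/35. Shifting weight toward the row that does better against Air would raise this floor (the equalizing mix achieves 33/7 against both Air and Sea), so the proposed strategy is not optimal.

No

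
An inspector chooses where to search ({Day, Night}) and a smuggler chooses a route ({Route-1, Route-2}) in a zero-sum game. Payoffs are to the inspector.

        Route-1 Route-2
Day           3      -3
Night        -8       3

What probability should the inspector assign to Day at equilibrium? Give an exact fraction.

11/17

Row minima: Day → -3, Night → -8; maximin = -3.
Column maxima: Route-1 → 3, Route-2 → 3; minimax = 3.
-3 ≠ 3, so there is no saddle point; optimal play is mixed.
Let the inspector play Day with probability p. Expected payoff against Route-1: 3p + (-8)(1−p) = 11p − 8; against Route-2: (-3)p + 3(1−p) = −6p + 3.
Setting these equal: 11p − 8 = −6p + 3 ⇒ 17p = 11 ⇒ p = 11/17, and the value is (11)·(11/17) − 8 = -15/17.
For the smuggler: with q = P(Route-1), equating Day's and Night's payoffs gives 6q − 3 = −11q + 3 ⇒ q = 6/17.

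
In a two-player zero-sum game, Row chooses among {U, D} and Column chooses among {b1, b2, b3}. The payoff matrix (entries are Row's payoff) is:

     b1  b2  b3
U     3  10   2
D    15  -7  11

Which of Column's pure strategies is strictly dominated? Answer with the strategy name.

b3 holds Row's payoff strictly below b1 in every row: 2 < 3, 11 < 15.
So b1 is strictly dominated for Column.

b1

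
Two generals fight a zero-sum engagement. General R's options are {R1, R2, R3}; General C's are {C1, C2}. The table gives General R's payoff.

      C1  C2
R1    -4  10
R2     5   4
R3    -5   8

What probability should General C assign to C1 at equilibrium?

Row minima: R1 → -4, R2 → 4, R3 → -5; maximin = 4.
Column maxima: C1 → 5, C2 → 10; minimax = 5.
4 ≠ 5, so there is no saddle point; optimal play is mixed.
R3 is strictly dominated by R1, so General R never plays it.
On the remaining 2×2 (R1, R2 vs C1, C2):
Let General R play R1 with probability p. Expected payoff against C1: (-4)p + 5(1−p) = −9p + 5; against C2: 10p + 4(1−p) = 6p + 4.
Setting these equal: −9p + 5 = 6p + 4 ⇒ −15p = -1 ⇒ p = 1/15, and the value is (-9)·(1/15) + 5 = 22/5.
For General C: with q = P(C1), equating R1's and R2's payoffs gives −14q + 10 = q + 4 ⇒ q = 2/5.

2/5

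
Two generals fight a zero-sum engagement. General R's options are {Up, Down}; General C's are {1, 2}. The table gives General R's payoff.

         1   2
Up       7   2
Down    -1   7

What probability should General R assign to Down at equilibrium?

Row minima: Up → 2, Down → -1; maximin = 2.
Column maxima: 1 → 7, 2 → 7; minimax = 7.
2 ≠ 7, so there is no saddle point; optimal play is mixed.
Let General R play Up with probability p. Expected payoff against 1: 7p + (-1)(1−p) = 8p − 1; against 2: 2p + 7(1−p) = −5p + 7.
Setting these equal: 8p − 1 = −5p + 7 ⇒ 13p = 8 ⇒ p = 8/13, and the value is (8)·(8/13) − 1 = 51/13.
For General C: with q = P(1), equating Up's and Down's payoffs gives 5q + 2 = −8q + 7 ⇒ q = 5/13.

5/13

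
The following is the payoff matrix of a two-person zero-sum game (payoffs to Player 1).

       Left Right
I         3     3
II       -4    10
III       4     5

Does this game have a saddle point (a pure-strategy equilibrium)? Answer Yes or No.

Row minima: I → 3, II → -4, III → 4; maximin = 4.
Column maxima: Left → 4, Right → 10; minimax = 4.
maximin = minimax = 4, so a saddle point exists.

Yes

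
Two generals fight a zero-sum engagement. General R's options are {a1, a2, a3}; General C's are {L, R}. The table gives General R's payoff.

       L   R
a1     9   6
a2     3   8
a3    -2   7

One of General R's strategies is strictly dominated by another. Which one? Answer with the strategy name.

a3

a2 gives a strictly higher payoff than a3 against every column: 3 > -2, 8 > 7.
So a3 is strictly dominated and General R never plays it.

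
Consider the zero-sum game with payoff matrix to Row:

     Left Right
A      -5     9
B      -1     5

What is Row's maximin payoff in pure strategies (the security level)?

Row minima: A → -5, B → -1.
The best of these is -1.

-1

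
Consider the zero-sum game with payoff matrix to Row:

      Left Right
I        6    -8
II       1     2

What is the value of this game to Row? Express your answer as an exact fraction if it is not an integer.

Row minima: I → -8, II → 1; maximin = 1.
Column maxima: Left → 6, Right → 2; minimax = 2.
1 ≠ 2, so there is no saddle point; optimal play is mixed.
Let Row play I with probability p. Expected payoff against Left: 6p + 1(1−p) = 5p + 1; against Right: (-8)p + 2(1−p) = −10p + 2.
Setting these equal: 5p + 1 = −10p + 2 ⇒ 15p = 1 ⇒ p = 1/15, and the value is (5)·(1/15) + 1 = 4/3.
For Column: with q = P(Left), equating I's and II's payoffs gives 14q − 8 = −q + 2 ⇒ q = 2/3.

4/3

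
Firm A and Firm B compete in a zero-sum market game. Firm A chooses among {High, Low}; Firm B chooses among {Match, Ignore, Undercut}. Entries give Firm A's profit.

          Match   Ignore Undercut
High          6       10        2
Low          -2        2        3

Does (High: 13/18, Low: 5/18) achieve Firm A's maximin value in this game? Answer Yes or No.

No

Against Match this mix gives (13/18)·6 + (5/18)·(-2) = 34/9.
Against Ignore this mix gives (13/18)·10 + (5/18)·2 = 70/9.
Against Undercut this mix gives (13/18)·2 + (5/18)·3 = 41/18.
Firm B will play Undercut, holding Firm A to 41/18. Shifting weight toward the row that does better against Undercut would raise this floor (the equalizing mix achieves 22/9 against both Undercut and Match), so the proposed strategy is not optimal.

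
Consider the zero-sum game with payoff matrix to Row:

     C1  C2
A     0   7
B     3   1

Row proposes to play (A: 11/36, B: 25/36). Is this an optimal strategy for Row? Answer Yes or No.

Against C1 this mix gives (11/36)·0 + (25/36)·3 = 25/12.
Against C2 this mix gives (11/36)·7 + (25/36)·1 = 17/6.
Column will play C1, holding Row to 25/12. Shifting weight toward the row that does better against C1 would raise this floor (the equalizing mix achieves 7/3 against both C1 and C2), so the proposed strategy is not optimal.

No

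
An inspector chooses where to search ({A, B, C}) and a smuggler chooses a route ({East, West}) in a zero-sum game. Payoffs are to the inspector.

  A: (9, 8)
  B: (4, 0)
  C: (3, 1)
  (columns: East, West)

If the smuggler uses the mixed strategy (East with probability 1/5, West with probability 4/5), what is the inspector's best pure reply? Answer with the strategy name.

Expected payoff of A: (1/5)·9 + (4/5)·8 = 41/5.
Expected payoff of B: (1/5)·4 + (4/5)·0 = 4/5.
Expected payoff of C: (1/5)·3 + (4/5)·1 = 7/5.
The largest is 41/5, so the inspector's best response is A.

A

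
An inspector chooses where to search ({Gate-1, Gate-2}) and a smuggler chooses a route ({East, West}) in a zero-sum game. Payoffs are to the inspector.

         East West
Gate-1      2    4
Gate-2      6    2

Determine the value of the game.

Row minima: Gate-1 → 2, Gate-2 → 2; maximin = 2.
Column maxima: East → 6, West → 4; minimax = 4.
2 ≠ 4, so there is no saddle point; optimal play is mixed.
Let the inspector play Gate-1 with probability p. Expected payoff against East: 2p + 6(1−p) = −4p + 6; against West: 4p + 2(1−p) = 2p + 2.
Setting these equal: −4p + 6 = 2p + 2 ⇒ −6p = -4 ⇒ p = 2/3, and the value is (-4)·(2/3) + 6 = 10/3.
For the smuggler: with q = P(East), equating Gate-1's and Gate-2's payoffs gives −2q + 4 = 4q + 2 ⇒ q = 1/3.

10/3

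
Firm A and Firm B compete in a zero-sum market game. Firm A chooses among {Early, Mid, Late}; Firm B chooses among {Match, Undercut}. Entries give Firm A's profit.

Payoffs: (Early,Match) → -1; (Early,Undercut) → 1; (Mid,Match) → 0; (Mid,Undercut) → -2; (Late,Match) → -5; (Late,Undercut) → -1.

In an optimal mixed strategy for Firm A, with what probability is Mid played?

1/2

Row minima: Early → -1, Mid → -2, Late → -5; maximin = -1.
Column maxima: Match → 0, Undercut → 1; minimax = 0.
-1 ≠ 0, so there is no saddle point; optimal play is mixed.
Late is strictly dominated by Early, so Firm A never plays it.
On the remaining 2×2 (Early, Mid vs Match, Undercut):
Let Firm A play Early with probability p. Expected payoff against Match: (-1)p + 0(1−p) = −p; against Undercut: 1p + (-2)(1−p) = 3p − 2.
Setting these equal: −p = 3p − 2 ⇒ −4p = -2 ⇒ p = 1/2, and the value is (-1)·(1/2) = -1/2.
For Firm B: with q = P(Match), equating Early's and Mid's payoffs gives −2q + 1 = 2q − 2 ⇒ q = 3/4.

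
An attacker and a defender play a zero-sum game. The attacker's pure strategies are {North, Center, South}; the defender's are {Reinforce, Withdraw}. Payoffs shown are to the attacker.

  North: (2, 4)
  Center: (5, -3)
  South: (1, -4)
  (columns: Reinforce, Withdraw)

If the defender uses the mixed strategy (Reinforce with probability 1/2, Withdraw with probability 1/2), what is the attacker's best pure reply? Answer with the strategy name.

Expected payoff of North: (1/2)·2 + (1/2)·4 = 3.
Expected payoff of Center: (1/2)·5 + (1/2)·(-3) = 1.
Expected payoff of South: (1/2)·1 + (1/2)·(-4) = -3/2.
The largest is 3, so the attacker's best response is North.

North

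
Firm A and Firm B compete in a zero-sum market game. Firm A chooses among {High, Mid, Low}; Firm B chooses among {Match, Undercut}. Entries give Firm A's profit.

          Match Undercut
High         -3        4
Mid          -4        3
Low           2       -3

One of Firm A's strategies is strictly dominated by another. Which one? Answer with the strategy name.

High gives a strictly higher payoff than Mid against every column: -3 > -4, 4 > 3.
So Mid is strictly dominated and Firm A never plays it.

Mid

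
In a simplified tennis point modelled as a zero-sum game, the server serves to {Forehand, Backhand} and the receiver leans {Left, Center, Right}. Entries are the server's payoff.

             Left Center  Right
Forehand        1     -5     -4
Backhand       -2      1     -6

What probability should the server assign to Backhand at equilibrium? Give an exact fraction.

Row minima: Forehand → -5, Backhand → -6; maximin = -5.
Column maxima: Left → 1, Center → 1, Right → -4; minimax = -4.
-5 ≠ -4, so there is no saddle point; optimal play is mixed.
Left is strictly dominated by Right (it gives the server strictly more in every row), so the receiver never plays it.
On the remaining 2×2 (Forehand, Backhand vs Center, Right):
Let the server play Forehand with probability p. Expected payoff against Center: (-5)p + 1(1−p) = −6p + 1; against Right: (-4)p + (-6)(1−p) = 2p − 6.
Setting these equal: −6p + 1 = 2p − 6 ⇒ −8p = -7 ⇒ p = 7/8, and the value is (-6)·(7/8) + 1 = -17/4.
For the receiver: with q = P(Center), equating Forehand's and Backhand's payoffs gives −q − 4 = 7q − 6 ⇒ q = 1/4.

1/8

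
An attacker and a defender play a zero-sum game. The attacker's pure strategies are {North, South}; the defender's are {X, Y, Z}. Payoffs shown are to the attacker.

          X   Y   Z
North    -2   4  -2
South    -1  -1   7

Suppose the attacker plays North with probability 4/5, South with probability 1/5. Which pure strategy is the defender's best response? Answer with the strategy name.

If the defender plays X, the attacker's expected payoff is (4/5)·(-2) + (1/5)·(-1) = -9/5.
If the defender plays Y, the attacker's expected payoff is (4/5)·4 + (1/5)·(-1) = 3.
If the defender plays Z, the attacker's expected payoff is (4/5)·(-2) + (1/5)·7 = -1/5.
The defender minimizes the attacker's payoff; the smallest is -9/5, so the best response is X.

X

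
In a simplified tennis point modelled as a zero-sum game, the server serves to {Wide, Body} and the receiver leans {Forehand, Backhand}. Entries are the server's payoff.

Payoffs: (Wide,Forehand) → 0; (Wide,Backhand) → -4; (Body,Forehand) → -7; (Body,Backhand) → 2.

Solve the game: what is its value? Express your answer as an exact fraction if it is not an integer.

Row minima: Wide → -4, Body → -7; maximin = -4.
Column maxima: Forehand → 0, Backhand → 2; minimax = 0.
-4 ≠ 0, so there is no saddle point; optimal play is mixed.
Let the server play Wide with probability p. Expected payoff against Forehand: 0p + (-7)(1−p) = 7p − 7; against Backhand: (-4)p + 2(1−p) = −6p + 2.
Setting these equal: 7p − 7 = −6p + 2 ⇒ 13p = 9 ⇒ p = 9/13, and the value is (7)·(9/13) − 7 = -28/13.
For the receiver: with q = P(Forehand), equating Wide's and Body's payoffs gives 4q − 4 = −9q + 2 ⇒ q = 6/13.

-28/13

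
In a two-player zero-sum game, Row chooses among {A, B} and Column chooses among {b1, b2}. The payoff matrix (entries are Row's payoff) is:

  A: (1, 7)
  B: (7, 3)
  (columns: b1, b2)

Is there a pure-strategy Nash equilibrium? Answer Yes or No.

Row minima: A → 1, B → 3; maximin = 3.
Column maxima: b1 → 7, b2 → 7; minimax = 7.
3 ≠ 7, so no pure-strategy equilibrium exists.

No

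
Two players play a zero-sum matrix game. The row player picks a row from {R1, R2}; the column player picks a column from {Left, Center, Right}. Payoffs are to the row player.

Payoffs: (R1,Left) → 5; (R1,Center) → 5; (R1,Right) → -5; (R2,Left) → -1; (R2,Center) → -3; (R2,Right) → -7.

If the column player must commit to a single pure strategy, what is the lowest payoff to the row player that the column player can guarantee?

-5

Column maxima: Left → 5, Center → 5, Right → -5.
The smallest of these is -5.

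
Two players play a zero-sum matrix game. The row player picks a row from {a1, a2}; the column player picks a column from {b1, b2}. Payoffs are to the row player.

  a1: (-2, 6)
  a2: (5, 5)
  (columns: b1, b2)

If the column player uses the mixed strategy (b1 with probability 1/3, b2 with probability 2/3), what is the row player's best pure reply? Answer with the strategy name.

a2

Expected payoff of a1: (1/3)·(-2) + (2/3)·6 = 10/3.
Expected payoff of a2: (1/3)·5 + (2/3)·5 = 5.
The largest is 5, so the row player's best response is a2.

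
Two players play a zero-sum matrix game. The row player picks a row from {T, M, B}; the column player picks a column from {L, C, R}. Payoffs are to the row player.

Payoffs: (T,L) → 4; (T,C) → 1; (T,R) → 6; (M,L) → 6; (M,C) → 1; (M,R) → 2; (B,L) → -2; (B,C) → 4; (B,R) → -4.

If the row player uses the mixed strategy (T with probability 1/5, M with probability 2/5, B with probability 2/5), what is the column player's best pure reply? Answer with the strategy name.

R

If the column player plays L, the row player's expected payoff is (1/5)·4 + (2/5)·6 + (2/5)·(-2) = 12/5.
If the column player plays C, the row player's expected payoff is (1/5)·1 + (2/5)·1 + (2/5)·4 = 11/5.
If the column player plays R, the row player's expected payoff is (1/5)·6 + (2/5)·2 + (2/5)·(-4) = 2/5.
The column player minimizes the row player's payoff; the smallest is 2/5, so the best response is R.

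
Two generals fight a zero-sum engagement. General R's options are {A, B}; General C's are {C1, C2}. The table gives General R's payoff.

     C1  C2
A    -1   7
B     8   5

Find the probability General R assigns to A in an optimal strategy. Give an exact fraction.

3/11

Row minima: A → -1, B → 5; maximin = 5.
Column maxima: C1 → 8, C2 → 7; minimax = 7.
5 ≠ 7, so there is no saddle point; optimal play is mixed.
Let General R play A with probability p. Expected payoff against C1: (-1)p + 8(1−p) = −9p + 8; against C2: 7p + 5(1−p) = 2p + 5.
Setting these equal: −9p + 8 = 2p + 5 ⇒ −11p = -3 ⇒ p = 3/11, and the value is (-9)·(3/11) + 8 = 61/11.
For General C: with q = P(C1), equating A's and B's payoffs gives −8q + 7 = 3q + 5 ⇒ q = 2/11.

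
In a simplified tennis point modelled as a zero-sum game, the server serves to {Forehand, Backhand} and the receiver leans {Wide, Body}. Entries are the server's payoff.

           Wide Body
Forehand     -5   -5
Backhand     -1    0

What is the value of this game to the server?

Row minima: Forehand → -5, Backhand → -1; maximin = -1.
Column maxima: Wide → -1, Body → 0; minimax = -1.
Since maximin = minimax = -1, there is a saddle point and the value is -1.

-1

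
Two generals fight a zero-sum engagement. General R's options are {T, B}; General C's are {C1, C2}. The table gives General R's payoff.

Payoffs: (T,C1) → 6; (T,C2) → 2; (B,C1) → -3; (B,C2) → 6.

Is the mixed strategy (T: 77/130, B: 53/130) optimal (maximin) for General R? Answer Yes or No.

Against C1 this mix gives (77/130)·6 + (53/130)·(-3) = 303/130.
Against C2 this mix gives (77/130)·2 + (53/130)·6 = 236/65.
General C will play C1, holding General R to 303/130. Shifting weight toward the row that does better against C1 would raise this floor (the equalizing mix achieves 42/13 against both C1 and C2), so the proposed strategy is not optimal.

No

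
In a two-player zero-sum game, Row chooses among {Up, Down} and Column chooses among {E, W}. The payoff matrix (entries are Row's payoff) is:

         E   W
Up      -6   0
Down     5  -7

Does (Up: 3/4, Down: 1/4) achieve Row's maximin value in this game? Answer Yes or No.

No

Against E this mix gives (3/4)·(-6) + (1/4)·5 = -13/4.
Against W this mix gives (3/4)·0 + (1/4)·(-7) = -7/4.
Column will play E, holding Row to -13/4. Shifting weight toward the row that does better against E would raise this floor (the equalizing mix achieves -7/3 against both E and W), so the proposed strategy is not optimal.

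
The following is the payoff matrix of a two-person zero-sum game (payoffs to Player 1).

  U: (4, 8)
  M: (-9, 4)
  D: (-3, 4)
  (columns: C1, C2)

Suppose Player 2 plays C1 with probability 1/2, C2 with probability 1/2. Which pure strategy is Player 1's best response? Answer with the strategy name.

Expected payoff of U: (1/2)·4 + (1/2)·8 = 6.
Expected payoff of M: (1/2)·(-9) + (1/2)·4 = -5/2.
Expected payoff of D: (1/2)·(-3) + (1/2)·4 = 1/2.
The largest is 6, so Player 1's best response is U.

U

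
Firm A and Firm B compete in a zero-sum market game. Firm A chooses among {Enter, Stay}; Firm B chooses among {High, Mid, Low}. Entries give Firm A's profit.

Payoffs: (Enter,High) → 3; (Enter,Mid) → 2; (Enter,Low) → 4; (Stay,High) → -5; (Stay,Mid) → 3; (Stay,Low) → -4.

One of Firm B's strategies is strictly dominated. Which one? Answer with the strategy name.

High holds Firm A's payoff strictly below Low in every row: 3 < 4, -5 < -4.
So Low is strictly dominated for Firm B.

Low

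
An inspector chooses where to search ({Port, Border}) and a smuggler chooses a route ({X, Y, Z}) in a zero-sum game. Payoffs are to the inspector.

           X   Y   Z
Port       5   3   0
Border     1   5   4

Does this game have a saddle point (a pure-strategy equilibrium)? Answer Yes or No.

Row minima: Port → 0, Border → 1; maximin = 1.
Column maxima: X → 5, Y → 5, Z → 4; minimax = 4.
1 ≠ 4, so no pure-strategy equilibrium exists.

No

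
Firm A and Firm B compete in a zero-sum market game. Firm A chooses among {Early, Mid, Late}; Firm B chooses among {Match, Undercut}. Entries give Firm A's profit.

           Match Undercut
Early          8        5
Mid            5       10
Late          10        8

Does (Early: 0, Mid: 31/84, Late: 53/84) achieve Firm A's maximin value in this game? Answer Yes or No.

No

Against Match this mix gives (31/84)·5 + (53/84)·10 = 685/84.
Against Undercut this mix gives (31/84)·10 + (53/84)·8 = 367/42.
Firm B will play Match, holding Firm A to 685/84. Shifting weight toward the row that does better against Match would raise this floor (the equalizing mix achieves 60/7 against both Match and Undercut), so the proposed strategy is not optimal.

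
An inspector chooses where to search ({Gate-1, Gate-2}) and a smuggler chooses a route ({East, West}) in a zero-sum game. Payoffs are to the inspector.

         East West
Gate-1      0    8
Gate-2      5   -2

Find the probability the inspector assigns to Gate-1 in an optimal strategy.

7/15

Row minima: Gate-1 → 0, Gate-2 → -2; maximin = 0.
Column maxima: East → 5, West → 8; minimax = 5.
0 ≠ 5, so there is no saddle point; optimal play is mixed.
Let the inspector play Gate-1 with probability p. Expected payoff against East: 0p + 5(1−p) = −5p + 5; against West: 8p + (-2)(1−p) = 10p − 2.
Setting these equal: −5p + 5 = 10p − 2 ⇒ −15p = -7 ⇒ p = 7/15, and the value is (-5)·(7/15) + 5 = 8/3.
For the smuggler: with q = P(East), equating Gate-1's and Gate-2's payoffs gives −8q + 8 = 7q − 2 ⇒ q = 2/3.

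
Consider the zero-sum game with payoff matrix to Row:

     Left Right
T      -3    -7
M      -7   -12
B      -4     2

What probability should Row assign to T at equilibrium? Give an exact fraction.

3/5

Row minima: T → -7, M → -12, B → -4; maximin = -4.
Column maxima: Left → -3, Right → 2; minimax = -3.
-4 ≠ -3, so there is no saddle point; optimal play is mixed.
M is strictly dominated by T, so Row never plays it.
On the remaining 2×2 (T, B vs Left, Right):
Let Row play T with probability p. Expected payoff against Left: (-3)p + (-4)(1−p) = p − 4; against Right: (-7)p + 2(1−p) = −9p + 2.
Setting these equal: p − 4 = −9p + 2 ⇒ 10p = 6 ⇒ p = 3/5, and the value is (1)·(3/5) − 4 = -17/5.
For Column: with q = P(Left), equating T's and B's payoffs gives 4q − 7 = −6q + 2 ⇒ q = 9/10.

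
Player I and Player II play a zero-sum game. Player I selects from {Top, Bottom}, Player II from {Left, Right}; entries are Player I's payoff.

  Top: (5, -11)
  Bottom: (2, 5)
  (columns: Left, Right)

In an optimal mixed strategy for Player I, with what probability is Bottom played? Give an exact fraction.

Row minima: Top → -11, Bottom → 2; maximin = 2.
Column maxima: Left → 5, Right → 5; minimax = 5.
2 ≠ 5, so there is no saddle point; optimal play is mixed.
Let Player I play Top with probability p. Expected payoff against Left: 5p + 2(1−p) = 3p + 2; against Right: (-11)p + 5(1−p) = −16p + 5.
Setting these equal: 3p + 2 = −16p + 5 ⇒ 19p = 3 ⇒ p = 3/19, and the value is (3)·(3/19) + 2 = 47/19.
For Player II: with q = P(Left), equating Top's and Bottom's payoffs gives 16q − 11 = −3q + 5 ⇒ q = 16/19.

16/19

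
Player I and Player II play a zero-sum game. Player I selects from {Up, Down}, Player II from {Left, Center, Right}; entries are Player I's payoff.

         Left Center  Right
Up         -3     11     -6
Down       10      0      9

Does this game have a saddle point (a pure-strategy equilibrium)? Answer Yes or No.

Row minima: Up → -6, Down → 0; maximin = 0.
Column maxima: Left → 10, Center → 11, Right → 9; minimax = 9.
0 ≠ 9, so no pure-strategy equilibrium exists.

No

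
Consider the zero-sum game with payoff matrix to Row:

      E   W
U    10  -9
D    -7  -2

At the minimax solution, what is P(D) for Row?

19/24

Row minima: U → -9, D → -7; maximin = -7.
Column maxima: E → 10, W → -2; minimax = -2.
-7 ≠ -2, so there is no saddle point; optimal play is mixed.
Let Row play U with probability p. Expected payoff against E: 10p + (-7)(1−p) = 17p − 7; against W: (-9)p + (-2)(1−p) = −7p − 2.
Setting these equal: 17p − 7 = −7p − 2 ⇒ 24p = 5 ⇒ p = 5/24, and the value is (17)·(5/24) − 7 = -83/24.
For Column: with q = P(E), equating U's and D's payoffs gives 19q − 9 = −5q − 2 ⇒ q = 7/24.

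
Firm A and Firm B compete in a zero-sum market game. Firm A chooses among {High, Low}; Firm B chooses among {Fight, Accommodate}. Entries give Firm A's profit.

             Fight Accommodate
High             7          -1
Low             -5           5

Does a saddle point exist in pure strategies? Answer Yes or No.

Row minima: High → -1, Low → -5; maximin = -1.
Column maxima: Fight → 7, Accommodate → 5; minimax = 5.
-1 ≠ 5, so no pure-strategy equilibrium exists.

No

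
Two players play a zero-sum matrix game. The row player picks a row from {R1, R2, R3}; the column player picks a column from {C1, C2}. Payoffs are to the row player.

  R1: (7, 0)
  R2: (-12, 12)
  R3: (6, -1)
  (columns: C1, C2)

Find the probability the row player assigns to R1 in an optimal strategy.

24/31

Row minima: R1 → 0, R2 → -12, R3 → -1; maximin = 0.
Column maxima: C1 → 7, C2 → 12; minimax = 7.
0 ≠ 7, so there is no saddle point; optimal play is mixed.
R3 is strictly dominated by R1, so the row player never plays it.
On the remaining 2×2 (R1, R2 vs C1, C2):
Let the row player play R1 with probability p. Expected payoff against C1: 7p + (-12)(1−p) = 19p − 12; against C2: 0p + 12(1−p) = −12p + 12.
Setting these equal: 19p − 12 = −12p + 12 ⇒ 31p = 24 ⇒ p = 24/31, and the value is (19)·(24/31) − 12 = 84/31.
For the column player: with q = P(C1), equating R1's and R2's payoffs gives 7q = −24q + 12 ⇒ q = 12/31.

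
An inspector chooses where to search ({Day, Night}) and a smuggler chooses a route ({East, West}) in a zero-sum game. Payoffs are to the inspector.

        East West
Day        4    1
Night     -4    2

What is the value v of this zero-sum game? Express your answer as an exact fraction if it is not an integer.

Row minima: Day → 1, Night → -4; maximin = 1.
Column maxima: East → 4, West → 2; minimax = 2.
1 ≠ 2, so there is no saddle point; optimal play is mixed.
Let the inspector play Day with probability p. Expected payoff against East: 4p + (-4)(1−p) = 8p − 4; against West: 1p + 2(1−p) = −p + 2.
Setting these equal: 8p − 4 = −p + 2 ⇒ 9p = 6 ⇒ p = 2/3, and the value is (8)·(2/3) − 4 = 4/3.
For the smuggler: with q = P(East), equating Day's and Night's payoffs gives 3q + 1 = −6q + 2 ⇒ q = 1/9.

4/3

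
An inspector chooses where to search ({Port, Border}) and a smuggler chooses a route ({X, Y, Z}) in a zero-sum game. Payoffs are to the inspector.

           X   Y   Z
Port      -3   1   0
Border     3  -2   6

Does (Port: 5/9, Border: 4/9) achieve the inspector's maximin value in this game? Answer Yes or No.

Against X this mix gives (5/9)·(-3) + (4/9)·3 = -1/3.
Against Y this mix gives (5/9)·1 + (4/9)·(-2) = -1/3.
Against Z this mix gives (5/9)·0 + (4/9)·6 = 8/3.
All of the smuggler's active replies (X, Y) yield -1/3, and no column does worse for the inspector. The mix makes the smuggler indifferent and guarantees -1/3, so it is optimal.

Yes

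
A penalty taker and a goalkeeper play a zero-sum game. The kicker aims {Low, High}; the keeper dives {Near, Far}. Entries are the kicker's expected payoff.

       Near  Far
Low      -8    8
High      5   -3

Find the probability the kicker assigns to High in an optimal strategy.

2/3

Row minima: Low → -8, High → -3; maximin = -3.
Column maxima: Near → 5, Far → 8; minimax = 5.
-3 ≠ 5, so there is no saddle point; optimal play is mixed.
Let the kicker play Low with probability p. Expected payoff against Near: (-8)p + 5(1−p) = −13p + 5; against Far: 8p + (-3)(1−p) = 11p − 3.
Setting these equal: −13p + 5 = 11p − 3 ⇒ −24p = -8 ⇒ p = 1/3, and the value is (-13)·(1/3) + 5 = 2/3.
For the keeper: with q = P(Near), equating Low's and High's payoffs gives −16q + 8 = 8q − 3 ⇒ q = 11/24.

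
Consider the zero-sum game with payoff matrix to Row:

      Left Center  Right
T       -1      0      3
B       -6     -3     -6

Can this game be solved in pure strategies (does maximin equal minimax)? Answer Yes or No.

Row minima: T → -1, B → -6; maximin = -1.
Column maxima: Left → -1, Center → 0, Right → 3; minimax = -1.
maximin = minimax = -1, so a saddle point exists.

Yes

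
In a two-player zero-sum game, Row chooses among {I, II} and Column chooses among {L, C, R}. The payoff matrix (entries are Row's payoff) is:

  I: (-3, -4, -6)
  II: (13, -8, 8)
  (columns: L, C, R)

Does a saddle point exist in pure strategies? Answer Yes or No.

Row minima: I → -6, II → -8; maximin = -6.
Column maxima: L → 13, C → -4, R → 8; minimax = -4.
-6 ≠ -4, so no pure-strategy equilibrium exists.

No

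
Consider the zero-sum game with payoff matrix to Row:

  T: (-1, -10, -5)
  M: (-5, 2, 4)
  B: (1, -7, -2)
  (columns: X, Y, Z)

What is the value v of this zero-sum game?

-11/5

Row minima: T → -10, M → -5, B → -7; maximin = -5.
Column maxima: X → 1, Y → 2, Z → 4; minimax = 1.
-5 ≠ 1, so there is no saddle point; optimal play is mixed.
T is strictly dominated by B, so Row never plays it.
Z is strictly dominated by Y (it gives Row strictly more in every row), so Column never plays it.
On the remaining 2×2 (M, B vs X, Y):
Let Row play M with probability p. Expected payoff against X: (-5)p + 1(1−p) = −6p + 1; against Y: 2p + (-7)(1−p) = 9p − 7.
Setting these equal: −6p + 1 = 9p − 7 ⇒ −15p = -8 ⇒ p = 8/15, and the value is (-6)·(8/15) + 1 = -11/5.
For Column: with q = P(X), equating M's and B's payoffs gives −7q + 2 = 8q − 7 ⇒ q = 3/5.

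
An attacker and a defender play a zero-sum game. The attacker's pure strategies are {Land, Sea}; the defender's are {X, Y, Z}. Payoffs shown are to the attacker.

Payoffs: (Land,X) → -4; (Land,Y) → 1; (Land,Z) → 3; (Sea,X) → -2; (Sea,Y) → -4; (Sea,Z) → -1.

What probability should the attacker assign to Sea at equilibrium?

Row minima: Land → -4, Sea → -4; maximin = -4.
Column maxima: X → -2, Y → 1, Z → 3; minimax = -2.
-4 ≠ -2, so there is no saddle point; optimal play is mixed.
Z is strictly dominated by X (it gives the attacker strictly more in every row), so the defender never plays it.
On the remaining 2×2 (Land, Sea vs X, Y):
Let the attacker play Land with probability p. Expected payoff against X: (-4)p + (-2)(1−p) = −2p − 2; against Y: 1p + (-4)(1−p) = 5p − 4.
Setting these equal: −2p − 2 = 5p − 4 ⇒ −7p = -2 ⇒ p = 2/7, and the value is (-2)·(2/7) − 2 = -18/7.
For the defender: with q = P(X), equating Land's and Sea's payoffs gives −5q + 1 = 2q − 4 ⇒ q = 5/7.

5/7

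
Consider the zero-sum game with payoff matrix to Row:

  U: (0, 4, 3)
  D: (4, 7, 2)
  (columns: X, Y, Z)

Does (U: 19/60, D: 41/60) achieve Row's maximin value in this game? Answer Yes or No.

No

Against X this mix gives (19/60)·0 + (41/60)·4 = 41/15.
Against Y this mix gives (19/60)·4 + (41/60)·7 = 121/20.
Against Z this mix gives (19/60)·3 + (41/60)·2 = 139/60.
Column will play Z, holding Row to 139/60. Shifting weight toward the row that does better against Z would raise this floor (the equalizing mix achieves 12/5 against both Z and X), so the proposed strategy is not optimal.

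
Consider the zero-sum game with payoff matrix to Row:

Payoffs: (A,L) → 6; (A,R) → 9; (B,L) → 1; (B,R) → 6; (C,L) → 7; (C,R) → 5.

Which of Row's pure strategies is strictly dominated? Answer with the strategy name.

B

A gives a strictly higher payoff than B against every column: 6 > 1, 9 > 6.
So B is strictly dominated and Row never plays it.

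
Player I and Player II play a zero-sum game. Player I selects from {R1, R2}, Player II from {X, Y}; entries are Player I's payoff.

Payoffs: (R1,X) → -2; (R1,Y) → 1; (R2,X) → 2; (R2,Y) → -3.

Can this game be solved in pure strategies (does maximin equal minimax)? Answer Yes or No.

No

Row minima: R1 → -2, R2 → -3; maximin = -2.
Column maxima: X → 2, Y → 1; minimax = 1.
-2 ≠ 1, so no pure-strategy equilibrium exists.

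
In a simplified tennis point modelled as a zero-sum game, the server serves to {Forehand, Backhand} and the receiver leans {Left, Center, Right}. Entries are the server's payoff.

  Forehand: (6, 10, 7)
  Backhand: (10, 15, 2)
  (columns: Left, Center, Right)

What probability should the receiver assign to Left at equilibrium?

5/9

Row minima: Forehand → 6, Backhand → 2; maximin = 6.
Column maxima: Left → 10, Center → 15, Right → 7; minimax = 7.
6 ≠ 7, so there is no saddle point; optimal play is mixed.
Center is strictly dominated by Left (it gives the server strictly more in every row), so the receiver never plays it.
On the remaining 2×2 (Forehand, Backhand vs Left, Right):
Let the server play Forehand with probability p. Expected payoff against Left: 6p + 10(1−p) = −4p + 10; against Right: 7p + 2(1−p) = 5p + 2.
Setting these equal: −4p + 10 = 5p + 2 ⇒ −9p = -8 ⇒ p = 8/9, and the value is (-4)·(8/9) + 10 = 58/9.
For the receiver: with q = P(Left), equating Forehand's and Backhand's payoffs gives −q + 7 = 8q + 2 ⇒ q = 5/9.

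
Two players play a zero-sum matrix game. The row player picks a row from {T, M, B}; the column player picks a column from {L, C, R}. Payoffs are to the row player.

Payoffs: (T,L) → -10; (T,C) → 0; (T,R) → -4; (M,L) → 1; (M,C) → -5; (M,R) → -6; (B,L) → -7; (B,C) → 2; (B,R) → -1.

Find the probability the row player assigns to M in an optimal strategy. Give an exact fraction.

Row minima: T → -10, M → -6, B → -7; maximin = -6.
Column maxima: L → 1, C → 2, R → -1; minimax = -1.
-6 ≠ -1, so there is no saddle point; optimal play is mixed.
T is strictly dominated by B, so the row player never plays it.
C is strictly dominated by R (it gives the row player strictly more in every row), so the column player never plays it.
On the remaining 2×2 (M, B vs L, R):
Let the row player play M with probability p. Expected payoff against L: 1p + (-7)(1−p) = 8p − 7; against R: (-6)p + (-1)(1−p) = −5p − 1.
Setting these equal: 8p − 7 = −5p − 1 ⇒ 13p = 6 ⇒ p = 6/13, and the value is (8)·(6/13) − 7 = -43/13.
For the column player: with q = P(L), equating M's and B's payoffs gives 7q − 6 = −6q − 1 ⇒ q = 5/13.

6/13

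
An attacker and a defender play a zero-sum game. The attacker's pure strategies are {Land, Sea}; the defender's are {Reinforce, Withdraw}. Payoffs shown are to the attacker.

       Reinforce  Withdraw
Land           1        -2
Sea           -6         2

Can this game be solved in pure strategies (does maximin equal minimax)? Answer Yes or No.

Row minima: Land → -2, Sea → -6; maximin = -2.
Column maxima: Reinforce → 1, Withdraw → 2; minimax = 1.
-2 ≠ 1, so no pure-strategy equilibrium exists.

No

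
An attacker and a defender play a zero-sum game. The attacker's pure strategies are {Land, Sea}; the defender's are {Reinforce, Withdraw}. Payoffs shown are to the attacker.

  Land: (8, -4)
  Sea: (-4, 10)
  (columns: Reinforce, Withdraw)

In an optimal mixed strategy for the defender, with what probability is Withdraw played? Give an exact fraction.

6/13

Row minima: Land → -4, Sea → -4; maximin = -4.
Column maxima: Reinforce → 8, Withdraw → 10; minimax = 8.
-4 ≠ 8, so there is no saddle point; optimal play is mixed.
Let the attacker play Land with probability p. Expected payoff against Reinforce: 8p + (-4)(1−p) = 12p − 4; against Withdraw: (-4)p + 10(1−p) = −14p + 10.
Setting these equal: 12p − 4 = −14p + 10 ⇒ 26p = 14 ⇒ p = 7/13, and the value is (12)·(7/13) − 4 = 32/13.
For the defender: with q = P(Reinforce), equating Land's and Sea's payoffs gives 12q − 4 = −14q + 10 ⇒ q = 7/13.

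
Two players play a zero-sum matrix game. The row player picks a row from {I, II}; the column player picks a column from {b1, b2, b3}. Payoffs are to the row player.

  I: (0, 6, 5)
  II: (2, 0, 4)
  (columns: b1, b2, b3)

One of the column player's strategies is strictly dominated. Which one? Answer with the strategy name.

b3

b1 holds the row player's payoff strictly below b3 in every row: 0 < 5, 2 < 4.
So b3 is strictly dominated for the column player.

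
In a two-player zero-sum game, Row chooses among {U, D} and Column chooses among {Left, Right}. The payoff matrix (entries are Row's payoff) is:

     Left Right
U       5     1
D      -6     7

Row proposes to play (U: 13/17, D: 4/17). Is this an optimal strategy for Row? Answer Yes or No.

Against Left this mix gives (13/17)·5 + (4/17)·(-6) = 41/17.
Against Right this mix gives (13/17)·1 + (4/17)·7 = 41/17.
All of Column's active replies (Left, Right) yield 41/17, and no column does worse for Row. The mix makes Column indifferent and guarantees 41/17, so it is optimal.

Yes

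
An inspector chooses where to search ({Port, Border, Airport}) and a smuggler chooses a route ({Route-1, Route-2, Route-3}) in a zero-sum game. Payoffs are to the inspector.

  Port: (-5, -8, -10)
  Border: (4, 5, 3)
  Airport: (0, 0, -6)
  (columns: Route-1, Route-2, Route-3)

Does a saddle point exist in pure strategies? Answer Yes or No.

Yes

Row minima: Port → -10, Border → 3, Airport → -6; maximin = 3.
Column maxima: Route-1 → 4, Route-2 → 5, Route-3 → 3; minimax = 3.
maximin = minimax = 3, so a saddle point exists.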